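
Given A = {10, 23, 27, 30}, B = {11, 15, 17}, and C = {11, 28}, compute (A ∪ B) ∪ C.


A ∪ B = {10, 11, 15, 17, 23, 27, 30}
(A ∪ B) ∪ C = {10, 11, 15, 17, 23, 27, 28, 30}

A ∪ B ∪ C = {10, 11, 15, 17, 23, 27, 28, 30}


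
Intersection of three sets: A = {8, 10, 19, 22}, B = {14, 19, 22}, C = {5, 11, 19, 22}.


A ∩ B = {19, 22}
(A ∩ B) ∩ C = {19, 22}

A ∩ B ∩ C = {19, 22}


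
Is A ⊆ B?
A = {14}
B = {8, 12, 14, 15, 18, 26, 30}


A ⊆ B means every element of A is in B.
All elements of A are in B.
So A ⊆ B.

Yes, A ⊆ B


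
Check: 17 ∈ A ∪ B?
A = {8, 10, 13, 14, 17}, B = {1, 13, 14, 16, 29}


A = {8, 10, 13, 14, 17}, B = {1, 13, 14, 16, 29}
A ∪ B = all elements in A or B
A ∪ B = {1, 8, 10, 13, 14, 16, 17, 29}
Checking if 17 ∈ A ∪ B
17 is in A ∪ B → True

17 ∈ A ∪ B


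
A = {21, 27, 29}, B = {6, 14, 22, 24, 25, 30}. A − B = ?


A \ B = elements in A but not in B
A = {21, 27, 29}
B = {6, 14, 22, 24, 25, 30}
Remove from A any elements in B
A \ B = {21, 27, 29}

A \ B = {21, 27, 29}


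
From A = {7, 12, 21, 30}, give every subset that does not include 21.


A subset of A that omits 21 is a subset of A \ {21}, so there are 2^(n-1) = 2^3 = 8 of them.
Subsets excluding 21: ∅, {7}, {12}, {30}, {7, 12}, {7, 30}, {12, 30}, {7, 12, 30}

Subsets excluding 21 (8 total): ∅, {7}, {12}, {30}, {7, 12}, {7, 30}, {12, 30}, {7, 12, 30}


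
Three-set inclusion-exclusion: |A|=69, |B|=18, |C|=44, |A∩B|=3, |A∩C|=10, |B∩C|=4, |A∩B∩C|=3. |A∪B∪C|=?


|A∪B∪C| = |A|+|B|+|C| - |A∩B|-|A∩C|-|B∩C| + |A∩B∩C|
= 69+18+44 - 3-10-4 + 3
= 131 - 17 + 3
= 117

|A ∪ B ∪ C| = 117


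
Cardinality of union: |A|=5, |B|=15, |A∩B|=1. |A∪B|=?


|A ∪ B| = |A| + |B| - |A ∩ B|
= 5 + 15 - 1
= 19

|A ∪ B| = 19


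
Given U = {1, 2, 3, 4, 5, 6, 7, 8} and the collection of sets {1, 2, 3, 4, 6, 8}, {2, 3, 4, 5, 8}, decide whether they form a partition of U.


A partition requires: (1) non-empty parts, (2) pairwise disjoint, (3) union = U
Parts: {1, 2, 3, 4, 6, 8}, {2, 3, 4, 5, 8}
Union of parts: {1, 2, 3, 4, 5, 6, 8}
U = {1, 2, 3, 4, 5, 6, 7, 8}
All non-empty? True
Pairwise disjoint? False
Covers U? False

No, not a valid partition


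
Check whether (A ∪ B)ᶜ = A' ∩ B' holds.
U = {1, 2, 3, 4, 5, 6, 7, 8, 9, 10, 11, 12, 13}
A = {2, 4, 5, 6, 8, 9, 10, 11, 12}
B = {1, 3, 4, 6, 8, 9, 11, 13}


LHS: A ∪ B = {1, 2, 3, 4, 5, 6, 8, 9, 10, 11, 12, 13}
(A ∪ B)' = U \ (A ∪ B) = {7}
A' = {1, 3, 7, 13}, B' = {2, 5, 7, 10, 12}
Claimed RHS: A' ∩ B' = {7}
Identity is VALID: LHS = RHS = {7} ✓

Identity is valid. (A ∪ B)' = A' ∩ B' = {7}


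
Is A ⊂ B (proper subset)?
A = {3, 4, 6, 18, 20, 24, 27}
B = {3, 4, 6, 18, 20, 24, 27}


A ⊂ B requires: A ⊆ B AND A ≠ B.
A ⊆ B? Yes
A = B? Yes
A = B, so A is not a PROPER subset.

No, A is not a proper subset of B


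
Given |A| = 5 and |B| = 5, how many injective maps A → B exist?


An injection sends each of |A| = 5 inputs to a distinct output in B.
# injections = |B|·(|B|-1)·…·(|B|-|A|+1) = 5! / (5 - 5)!
= 5 × 4 × 3 × 2 × 1
= 120

Number of injections = 120


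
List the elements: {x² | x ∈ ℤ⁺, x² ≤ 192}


Checking each candidate:
Condition: positive perfect squares ≤ 192
Result = {1, 4, 9, 16, 25, 36, 49, 64, 81, 100, 121, 144, 169}

{1, 4, 9, 16, 25, 36, 49, 64, 81, 100, 121, 144, 169}


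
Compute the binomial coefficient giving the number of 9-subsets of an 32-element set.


C(n,k) = n! / (k!(n-k)!)
C(32,9) = 32! / (9!23!)
= 28048800

C(32,9) = 28048800


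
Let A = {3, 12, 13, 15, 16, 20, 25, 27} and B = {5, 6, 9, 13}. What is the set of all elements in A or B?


A ∪ B = all elements in A or B (or both)
A = {3, 12, 13, 15, 16, 20, 25, 27}
B = {5, 6, 9, 13}
A ∪ B = {3, 5, 6, 9, 12, 13, 15, 16, 20, 25, 27}

A ∪ B = {3, 5, 6, 9, 12, 13, 15, 16, 20, 25, 27}


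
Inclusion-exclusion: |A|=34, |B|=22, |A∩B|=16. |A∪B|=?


|A ∪ B| = |A| + |B| - |A ∩ B|
= 34 + 22 - 16
= 40

|A ∪ B| = 40


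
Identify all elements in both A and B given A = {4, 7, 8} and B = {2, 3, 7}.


A = {4, 7, 8}
B = {2, 3, 7}
Region: in both A and B
Elements: {7}

Elements in both A and B: {7}


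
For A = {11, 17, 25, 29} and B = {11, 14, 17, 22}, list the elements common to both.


A ∩ B = elements in both A and B
A = {11, 17, 25, 29}
B = {11, 14, 17, 22}
A ∩ B = {11, 17}

A ∩ B = {11, 17}


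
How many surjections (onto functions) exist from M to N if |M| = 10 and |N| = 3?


n = |M| = 10, k = |N| = 3. Surjections via inclusion-exclusion:
S(n,k) = Σ(-1)^i × C(k,i) × (k-i)^n, i=0 to k
i=0: (-1)^0×C(3,0)×3^10 = 59049
i=1: (-1)^1×C(3,1)×2^10 = -3072
i=2: (-1)^2×C(3,2)×1^10 = 3
i=3: (-1)^3×C(3,3)×0^10 = 0
Total = 55980

Number of surjections = 55980


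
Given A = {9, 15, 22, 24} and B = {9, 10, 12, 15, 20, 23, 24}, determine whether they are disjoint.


Disjoint means A ∩ B = ∅.
A ∩ B = {9, 15, 24}
A ∩ B ≠ ∅, so A and B are NOT disjoint.

No, A and B are not disjoint (A ∩ B = {9, 15, 24})


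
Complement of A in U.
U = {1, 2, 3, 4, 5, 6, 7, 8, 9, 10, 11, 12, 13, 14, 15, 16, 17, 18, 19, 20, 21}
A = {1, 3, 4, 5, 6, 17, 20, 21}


Aᶜ = U \ A = elements in U but not in A
U = {1, 2, 3, 4, 5, 6, 7, 8, 9, 10, 11, 12, 13, 14, 15, 16, 17, 18, 19, 20, 21}
A = {1, 3, 4, 5, 6, 17, 20, 21}
Aᶜ = {2, 7, 8, 9, 10, 11, 12, 13, 14, 15, 16, 18, 19}

Aᶜ = {2, 7, 8, 9, 10, 11, 12, 13, 14, 15, 16, 18, 19}


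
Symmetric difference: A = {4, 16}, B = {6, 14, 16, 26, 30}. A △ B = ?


A △ B = (A \ B) ∪ (B \ A) = elements in exactly one of A or B
A \ B = {4}
B \ A = {6, 14, 26, 30}
A △ B = {4, 6, 14, 26, 30}

A △ B = {4, 6, 14, 26, 30}


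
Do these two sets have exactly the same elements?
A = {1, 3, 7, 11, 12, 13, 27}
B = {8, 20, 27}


Two sets are equal iff they have exactly the same elements.
A = {1, 3, 7, 11, 12, 13, 27}
B = {8, 20, 27}
Differences: {1, 3, 7, 8, 11, 12, 13, 20}
A ≠ B

No, A ≠ B


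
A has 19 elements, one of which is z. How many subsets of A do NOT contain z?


Subsets of A avoiding z are subsets of A \ {z}, which has 18 elements.
Count = 2^(n-1) = 2^18
= 262144

Number of subsets avoiding z = 262144


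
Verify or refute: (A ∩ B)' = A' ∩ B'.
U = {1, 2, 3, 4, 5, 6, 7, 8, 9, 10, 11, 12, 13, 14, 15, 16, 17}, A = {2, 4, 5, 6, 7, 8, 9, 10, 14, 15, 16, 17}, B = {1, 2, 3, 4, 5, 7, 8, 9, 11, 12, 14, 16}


LHS: A ∩ B = {2, 4, 5, 7, 8, 9, 14, 16}
(A ∩ B)' = U \ (A ∩ B) = {1, 3, 6, 10, 11, 12, 13, 15, 17}
A' = {1, 3, 11, 12, 13}, B' = {6, 10, 13, 15, 17}
Claimed RHS: A' ∩ B' = {13}
Identity is INVALID: LHS = {1, 3, 6, 10, 11, 12, 13, 15, 17} but the RHS claimed here equals {13}. The correct form is (A ∩ B)' = A' ∪ B'.

Identity is invalid: (A ∩ B)' = {1, 3, 6, 10, 11, 12, 13, 15, 17} but A' ∩ B' = {13}. The correct De Morgan law is (A ∩ B)' = A' ∪ B'.


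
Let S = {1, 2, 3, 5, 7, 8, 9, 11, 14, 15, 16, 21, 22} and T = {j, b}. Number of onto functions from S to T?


n = |S| = 13, k = |T| = 2. Surjections via inclusion-exclusion:
S(n,k) = Σ(-1)^i × C(k,i) × (k-i)^n, i=0 to k
i=0: (-1)^0×C(2,0)×2^13 = 8192
i=1: (-1)^1×C(2,1)×1^13 = -2
i=2: (-1)^2×C(2,2)×0^13 = 0
Total = 8190

Number of surjections = 8190


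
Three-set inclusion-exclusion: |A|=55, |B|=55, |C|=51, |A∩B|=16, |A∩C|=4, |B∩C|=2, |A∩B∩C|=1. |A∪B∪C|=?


|A∪B∪C| = |A|+|B|+|C| - |A∩B|-|A∩C|-|B∩C| + |A∩B∩C|
= 55+55+51 - 16-4-2 + 1
= 161 - 22 + 1
= 140

|A ∪ B ∪ C| = 140


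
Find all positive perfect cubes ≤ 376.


Checking each candidate:
Condition: positive perfect cubes ≤ 376
Result = {1, 8, 27, 64, 125, 216, 343}

{1, 8, 27, 64, 125, 216, 343}


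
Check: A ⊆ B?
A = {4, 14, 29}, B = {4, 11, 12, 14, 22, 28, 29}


A ⊆ B means every element of A is in B.
All elements of A are in B.
So A ⊆ B.

Yes, A ⊆ B


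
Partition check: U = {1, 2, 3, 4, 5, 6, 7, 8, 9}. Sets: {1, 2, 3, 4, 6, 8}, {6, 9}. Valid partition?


A partition requires: (1) non-empty parts, (2) pairwise disjoint, (3) union = U
Parts: {1, 2, 3, 4, 6, 8}, {6, 9}
Union of parts: {1, 2, 3, 4, 6, 8, 9}
U = {1, 2, 3, 4, 5, 6, 7, 8, 9}
All non-empty? True
Pairwise disjoint? False
Covers U? False

No, not a valid partition


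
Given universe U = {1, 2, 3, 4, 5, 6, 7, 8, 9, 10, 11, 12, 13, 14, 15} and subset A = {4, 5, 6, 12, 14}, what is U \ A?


Aᶜ = U \ A = elements in U but not in A
U = {1, 2, 3, 4, 5, 6, 7, 8, 9, 10, 11, 12, 13, 14, 15}
A = {4, 5, 6, 12, 14}
Aᶜ = {1, 2, 3, 7, 8, 9, 10, 11, 13, 15}

Aᶜ = {1, 2, 3, 7, 8, 9, 10, 11, 13, 15}


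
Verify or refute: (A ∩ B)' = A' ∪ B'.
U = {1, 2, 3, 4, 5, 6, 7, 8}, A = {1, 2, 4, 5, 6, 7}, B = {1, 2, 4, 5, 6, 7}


LHS: A ∩ B = {1, 2, 4, 5, 6, 7}
(A ∩ B)' = U \ (A ∩ B) = {3, 8}
A' = {3, 8}, B' = {3, 8}
Claimed RHS: A' ∪ B' = {3, 8}
Identity is VALID: LHS = RHS = {3, 8} ✓

Identity is valid. (A ∩ B)' = A' ∪ B' = {3, 8}


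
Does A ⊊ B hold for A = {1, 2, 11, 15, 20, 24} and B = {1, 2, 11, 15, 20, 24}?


A ⊂ B requires: A ⊆ B AND A ≠ B.
A ⊆ B? Yes
A = B? Yes
A = B, so A is not a PROPER subset.

No, A is not a proper subset of B


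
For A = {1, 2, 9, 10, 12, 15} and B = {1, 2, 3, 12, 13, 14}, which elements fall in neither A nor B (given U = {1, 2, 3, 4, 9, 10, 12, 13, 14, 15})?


A = {1, 2, 9, 10, 12, 15}
B = {1, 2, 3, 12, 13, 14}
Region: in neither A nor B (given U = {1, 2, 3, 4, 9, 10, 12, 13, 14, 15})
Elements: {4}

Elements in neither A nor B (given U = {1, 2, 3, 4, 9, 10, 12, 13, 14, 15}): {4}


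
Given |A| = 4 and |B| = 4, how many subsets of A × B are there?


A relation from A to B is any subset of A × B.
|A × B| = 4 × 4 = 16
# relations = 2^|A × B| = 2^16 = 65536

Number of relations = 65536


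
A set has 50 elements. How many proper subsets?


Total subsets = 2^n = 2^50 = 1125899906842624
Proper subsets exclude the set itself: 2^n - 1
= 1125899906842624 - 1
= 1125899906842623

Number of proper subsets = 1125899906842623


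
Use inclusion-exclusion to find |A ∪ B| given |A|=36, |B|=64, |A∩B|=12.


|A ∪ B| = |A| + |B| - |A ∩ B|
= 36 + 64 - 12
= 88

|A ∪ B| = 88


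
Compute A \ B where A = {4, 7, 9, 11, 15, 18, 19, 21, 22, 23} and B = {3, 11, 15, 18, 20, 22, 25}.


A \ B = elements in A but not in B
A = {4, 7, 9, 11, 15, 18, 19, 21, 22, 23}
B = {3, 11, 15, 18, 20, 22, 25}
Remove from A any elements in B
A \ B = {4, 7, 9, 19, 21, 23}

A \ B = {4, 7, 9, 19, 21, 23}


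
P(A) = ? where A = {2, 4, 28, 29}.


|A| = 4, so |P(A)| = 2^4 = 16
Enumerate subsets by cardinality (0 to 4):
∅, {2}, {4}, {28}, {29}, {2, 4}, {2, 28}, {2, 29}, {4, 28}, {4, 29}, {28, 29}, {2, 4, 28}, {2, 4, 29}, {2, 28, 29}, {4, 28, 29}, {2, 4, 28, 29}

P(A) has 16 subsets: ∅, {2}, {4}, {28}, {29}, {2, 4}, {2, 28}, {2, 29}, {4, 28}, {4, 29}, {28, 29}, {2, 4, 28}, {2, 4, 29}, {2, 28, 29}, {4, 28, 29}, {2, 4, 28, 29}


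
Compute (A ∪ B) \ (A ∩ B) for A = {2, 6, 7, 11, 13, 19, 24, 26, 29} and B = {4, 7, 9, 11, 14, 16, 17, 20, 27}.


A △ B = (A \ B) ∪ (B \ A) = elements in exactly one of A or B
A \ B = {2, 6, 13, 19, 24, 26, 29}
B \ A = {4, 9, 14, 16, 17, 20, 27}
A △ B = {2, 4, 6, 9, 13, 14, 16, 17, 19, 20, 24, 26, 27, 29}

A △ B = {2, 4, 6, 9, 13, 14, 16, 17, 19, 20, 24, 26, 27, 29}


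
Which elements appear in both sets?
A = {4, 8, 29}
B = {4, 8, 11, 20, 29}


A ∩ B = elements in both A and B
A = {4, 8, 29}
B = {4, 8, 11, 20, 29}
A ∩ B = {4, 8, 29}

A ∩ B = {4, 8, 29}


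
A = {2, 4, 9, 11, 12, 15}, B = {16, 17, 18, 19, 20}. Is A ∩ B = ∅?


Disjoint means A ∩ B = ∅.
A ∩ B = ∅
A ∩ B = ∅, so A and B are disjoint.

Yes, A and B are disjoint


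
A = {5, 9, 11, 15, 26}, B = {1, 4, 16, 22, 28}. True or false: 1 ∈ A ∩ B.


A = {5, 9, 11, 15, 26}, B = {1, 4, 16, 22, 28}
A ∩ B = elements in both A and B
A ∩ B = ∅
Checking if 1 ∈ A ∩ B
1 is not in A ∩ B → False

1 ∉ A ∩ B


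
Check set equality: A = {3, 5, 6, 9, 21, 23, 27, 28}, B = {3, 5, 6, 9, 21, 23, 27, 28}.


Two sets are equal iff they have exactly the same elements.
A = {3, 5, 6, 9, 21, 23, 27, 28}
B = {3, 5, 6, 9, 21, 23, 27, 28}
Same elements → A = B

Yes, A = B


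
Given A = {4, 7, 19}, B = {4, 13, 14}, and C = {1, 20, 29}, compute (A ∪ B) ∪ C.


A ∪ B = {4, 7, 13, 14, 19}
(A ∪ B) ∪ C = {1, 4, 7, 13, 14, 19, 20, 29}

A ∪ B ∪ C = {1, 4, 7, 13, 14, 19, 20, 29}


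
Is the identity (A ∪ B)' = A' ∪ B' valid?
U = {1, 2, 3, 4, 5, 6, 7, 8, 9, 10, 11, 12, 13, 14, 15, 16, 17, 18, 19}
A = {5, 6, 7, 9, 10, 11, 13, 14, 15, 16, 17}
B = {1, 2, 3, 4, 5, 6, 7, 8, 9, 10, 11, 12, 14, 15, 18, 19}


LHS: A ∪ B = {1, 2, 3, 4, 5, 6, 7, 8, 9, 10, 11, 12, 13, 14, 15, 16, 17, 18, 19}
(A ∪ B)' = U \ (A ∪ B) = ∅
A' = {1, 2, 3, 4, 8, 12, 18, 19}, B' = {13, 16, 17}
Claimed RHS: A' ∪ B' = {1, 2, 3, 4, 8, 12, 13, 16, 17, 18, 19}
Identity is INVALID: LHS = ∅ but the RHS claimed here equals {1, 2, 3, 4, 8, 12, 13, 16, 17, 18, 19}. The correct form is (A ∪ B)' = A' ∩ B'.

Identity is invalid: (A ∪ B)' = ∅ but A' ∪ B' = {1, 2, 3, 4, 8, 12, 13, 16, 17, 18, 19}. The correct De Morgan law is (A ∪ B)' = A' ∩ B'.


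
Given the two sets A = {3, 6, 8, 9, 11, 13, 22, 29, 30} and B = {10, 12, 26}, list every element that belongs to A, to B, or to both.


A ∪ B = all elements in A or B (or both)
A = {3, 6, 8, 9, 11, 13, 22, 29, 30}
B = {10, 12, 26}
A ∪ B = {3, 6, 8, 9, 10, 11, 12, 13, 22, 26, 29, 30}

A ∪ B = {3, 6, 8, 9, 10, 11, 12, 13, 22, 26, 29, 30}


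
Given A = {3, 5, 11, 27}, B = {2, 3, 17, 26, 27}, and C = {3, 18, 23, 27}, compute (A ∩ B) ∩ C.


A ∩ B = {3, 27}
(A ∩ B) ∩ C = {3, 27}

A ∩ B ∩ C = {3, 27}


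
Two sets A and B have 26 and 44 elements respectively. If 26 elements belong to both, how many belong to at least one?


|A ∪ B| = |A| + |B| - |A ∩ B|
= 26 + 44 - 26
= 44

|A ∪ B| = 44


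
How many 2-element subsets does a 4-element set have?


C(n,k) = n! / (k!(n-k)!)
C(4,2) = 4! / (2!2!)
= 6

C(4,2) = 6


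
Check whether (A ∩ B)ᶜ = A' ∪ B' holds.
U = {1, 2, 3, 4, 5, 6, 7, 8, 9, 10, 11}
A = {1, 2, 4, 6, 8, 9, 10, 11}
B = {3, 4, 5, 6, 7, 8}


LHS: A ∩ B = {4, 6, 8}
(A ∩ B)' = U \ (A ∩ B) = {1, 2, 3, 5, 7, 9, 10, 11}
A' = {3, 5, 7}, B' = {1, 2, 9, 10, 11}
Claimed RHS: A' ∪ B' = {1, 2, 3, 5, 7, 9, 10, 11}
Identity is VALID: LHS = RHS = {1, 2, 3, 5, 7, 9, 10, 11} ✓

Identity is valid. (A ∩ B)' = A' ∪ B' = {1, 2, 3, 5, 7, 9, 10, 11}


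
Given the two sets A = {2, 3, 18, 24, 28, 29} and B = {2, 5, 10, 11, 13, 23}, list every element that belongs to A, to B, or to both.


A ∪ B = all elements in A or B (or both)
A = {2, 3, 18, 24, 28, 29}
B = {2, 5, 10, 11, 13, 23}
A ∪ B = {2, 3, 5, 10, 11, 13, 18, 23, 24, 28, 29}

A ∪ B = {2, 3, 5, 10, 11, 13, 18, 23, 24, 28, 29}


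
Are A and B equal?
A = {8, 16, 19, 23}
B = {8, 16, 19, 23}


Two sets are equal iff they have exactly the same elements.
A = {8, 16, 19, 23}
B = {8, 16, 19, 23}
Same elements → A = B

Yes, A = B


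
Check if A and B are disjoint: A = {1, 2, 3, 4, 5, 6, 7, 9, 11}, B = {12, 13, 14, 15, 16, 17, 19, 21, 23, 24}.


Disjoint means A ∩ B = ∅.
A ∩ B = ∅
A ∩ B = ∅, so A and B are disjoint.

Yes, A and B are disjoint


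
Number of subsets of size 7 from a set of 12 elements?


C(n,k) = n! / (k!(n-k)!)
C(12,7) = 12! / (7!5!)
= 792

C(12,7) = 792


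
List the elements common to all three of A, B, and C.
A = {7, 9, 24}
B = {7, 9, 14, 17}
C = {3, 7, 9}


A ∩ B = {7, 9}
(A ∩ B) ∩ C = {7, 9}

A ∩ B ∩ C = {7, 9}


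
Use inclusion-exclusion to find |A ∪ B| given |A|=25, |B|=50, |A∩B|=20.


|A ∪ B| = |A| + |B| - |A ∩ B|
= 25 + 50 - 20
= 55

|A ∪ B| = 55


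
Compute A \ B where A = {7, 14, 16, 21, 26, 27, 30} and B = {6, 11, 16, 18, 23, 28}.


A \ B = elements in A but not in B
A = {7, 14, 16, 21, 26, 27, 30}
B = {6, 11, 16, 18, 23, 28}
Remove from A any elements in B
A \ B = {7, 14, 21, 26, 27, 30}

A \ B = {7, 14, 21, 26, 27, 30}


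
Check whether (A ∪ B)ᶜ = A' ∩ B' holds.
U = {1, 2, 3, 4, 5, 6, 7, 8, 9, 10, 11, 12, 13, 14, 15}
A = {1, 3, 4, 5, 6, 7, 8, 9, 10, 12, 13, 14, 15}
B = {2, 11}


LHS: A ∪ B = {1, 2, 3, 4, 5, 6, 7, 8, 9, 10, 11, 12, 13, 14, 15}
(A ∪ B)' = U \ (A ∪ B) = ∅
A' = {2, 11}, B' = {1, 3, 4, 5, 6, 7, 8, 9, 10, 12, 13, 14, 15}
Claimed RHS: A' ∩ B' = ∅
Identity is VALID: LHS = RHS = ∅ ✓

Identity is valid. (A ∪ B)' = A' ∩ B' = ∅


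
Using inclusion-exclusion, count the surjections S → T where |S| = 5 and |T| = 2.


n = |S| = 5, k = |T| = 2. Surjections via inclusion-exclusion:
S(n,k) = Σ(-1)^i × C(k,i) × (k-i)^n, i=0 to k
i=0: (-1)^0×C(2,0)×2^5 = 32
i=1: (-1)^1×C(2,1)×1^5 = -2
i=2: (-1)^2×C(2,2)×0^5 = 0
Total = 30

Number of surjections = 30


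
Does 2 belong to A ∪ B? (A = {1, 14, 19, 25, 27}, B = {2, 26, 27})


A = {1, 14, 19, 25, 27}, B = {2, 26, 27}
A ∪ B = all elements in A or B
A ∪ B = {1, 2, 14, 19, 25, 26, 27}
Checking if 2 ∈ A ∪ B
2 is in A ∪ B → True

2 ∈ A ∪ B


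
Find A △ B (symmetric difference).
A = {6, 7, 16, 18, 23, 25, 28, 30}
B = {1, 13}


A △ B = (A \ B) ∪ (B \ A) = elements in exactly one of A or B
A \ B = {6, 7, 16, 18, 23, 25, 28, 30}
B \ A = {1, 13}
A △ B = {1, 6, 7, 13, 16, 18, 23, 25, 28, 30}

A △ B = {1, 6, 7, 13, 16, 18, 23, 25, 28, 30}


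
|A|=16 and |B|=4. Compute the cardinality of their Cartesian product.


|A × B| = |A| × |B|
= 16 × 4
= 64

|A × B| = 64


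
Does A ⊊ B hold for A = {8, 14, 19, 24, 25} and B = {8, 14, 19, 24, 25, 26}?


A ⊂ B requires: A ⊆ B AND A ≠ B.
A ⊆ B? Yes
A = B? No
A ⊂ B: Yes (A is a proper subset of B)

Yes, A ⊂ B


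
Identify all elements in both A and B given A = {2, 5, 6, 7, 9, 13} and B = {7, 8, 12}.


A = {2, 5, 6, 7, 9, 13}
B = {7, 8, 12}
Region: in both A and B
Elements: {7}

Elements in both A and B: {7}


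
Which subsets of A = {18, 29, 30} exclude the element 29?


A subset of A that omits 29 is a subset of A \ {29}, so there are 2^(n-1) = 2^2 = 4 of them.
Subsets excluding 29: ∅, {18}, {30}, {18, 30}

Subsets excluding 29 (4 total): ∅, {18}, {30}, {18, 30}


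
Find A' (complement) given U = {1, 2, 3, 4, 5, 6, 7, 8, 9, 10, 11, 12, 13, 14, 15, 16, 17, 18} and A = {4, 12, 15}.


Aᶜ = U \ A = elements in U but not in A
U = {1, 2, 3, 4, 5, 6, 7, 8, 9, 10, 11, 12, 13, 14, 15, 16, 17, 18}
A = {4, 12, 15}
Aᶜ = {1, 2, 3, 5, 6, 7, 8, 9, 10, 11, 13, 14, 16, 17, 18}

Aᶜ = {1, 2, 3, 5, 6, 7, 8, 9, 10, 11, 13, 14, 16, 17, 18}


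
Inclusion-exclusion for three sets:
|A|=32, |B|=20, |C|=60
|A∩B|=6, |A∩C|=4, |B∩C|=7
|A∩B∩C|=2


|A∪B∪C| = |A|+|B|+|C| - |A∩B|-|A∩C|-|B∩C| + |A∩B∩C|
= 32+20+60 - 6-4-7 + 2
= 112 - 17 + 2
= 97

|A ∪ B ∪ C| = 97


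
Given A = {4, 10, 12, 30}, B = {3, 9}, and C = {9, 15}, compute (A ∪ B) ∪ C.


A ∪ B = {3, 4, 9, 10, 12, 30}
(A ∪ B) ∪ C = {3, 4, 9, 10, 12, 15, 30}

A ∪ B ∪ C = {3, 4, 9, 10, 12, 15, 30}


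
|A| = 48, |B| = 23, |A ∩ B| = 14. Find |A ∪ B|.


|A ∪ B| = |A| + |B| - |A ∩ B|
= 48 + 23 - 14
= 57

|A ∪ B| = 57


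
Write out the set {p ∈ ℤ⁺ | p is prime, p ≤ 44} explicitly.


Checking each candidate:
Condition: primes ≤ 44
Result = {2, 3, 5, 7, 11, 13, 17, 19, 23, 29, 31, 37, 41, 43}

{2, 3, 5, 7, 11, 13, 17, 19, 23, 29, 31, 37, 41, 43}


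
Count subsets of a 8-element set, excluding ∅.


Total subsets = 2^n = 2^8 = 256
Non-empty subsets exclude the empty set: 2^n - 1
= 256 - 1
= 255

Number of non-empty subsets = 255


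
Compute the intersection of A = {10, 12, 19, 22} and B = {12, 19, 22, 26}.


A ∩ B = elements in both A and B
A = {10, 12, 19, 22}
B = {12, 19, 22, 26}
A ∩ B = {12, 19, 22}

A ∩ B = {12, 19, 22}


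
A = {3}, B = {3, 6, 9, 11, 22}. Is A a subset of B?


A ⊆ B means every element of A is in B.
All elements of A are in B.
So A ⊆ B.

Yes, A ⊆ B


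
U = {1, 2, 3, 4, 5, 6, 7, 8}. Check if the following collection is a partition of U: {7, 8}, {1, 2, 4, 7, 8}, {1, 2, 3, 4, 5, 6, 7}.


A partition requires: (1) non-empty parts, (2) pairwise disjoint, (3) union = U
Parts: {7, 8}, {1, 2, 4, 7, 8}, {1, 2, 3, 4, 5, 6, 7}
Union of parts: {1, 2, 3, 4, 5, 6, 7, 8}
U = {1, 2, 3, 4, 5, 6, 7, 8}
All non-empty? True
Pairwise disjoint? False
Covers U? True

No, not a valid partition


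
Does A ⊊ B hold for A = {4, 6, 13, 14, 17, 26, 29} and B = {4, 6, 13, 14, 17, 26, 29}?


A ⊂ B requires: A ⊆ B AND A ≠ B.
A ⊆ B? Yes
A = B? Yes
A = B, so A is not a PROPER subset.

No, A is not a proper subset of B


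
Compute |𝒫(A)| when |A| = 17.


Number of subsets = 2^n
= 2^17
= 131072

|P(A)| = 131072


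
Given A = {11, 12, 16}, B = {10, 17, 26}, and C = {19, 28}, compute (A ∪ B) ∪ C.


A ∪ B = {10, 11, 12, 16, 17, 26}
(A ∪ B) ∪ C = {10, 11, 12, 16, 17, 19, 26, 28}

A ∪ B ∪ C = {10, 11, 12, 16, 17, 19, 26, 28}


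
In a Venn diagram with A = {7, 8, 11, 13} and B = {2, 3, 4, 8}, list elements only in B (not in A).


A = {7, 8, 11, 13}
B = {2, 3, 4, 8}
Region: only in B (not in A)
Elements: {2, 3, 4}

Elements only in B (not in A): {2, 3, 4}


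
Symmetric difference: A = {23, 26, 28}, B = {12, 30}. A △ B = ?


A △ B = (A \ B) ∪ (B \ A) = elements in exactly one of A or B
A \ B = {23, 26, 28}
B \ A = {12, 30}
A △ B = {12, 23, 26, 28, 30}

A △ B = {12, 23, 26, 28, 30}


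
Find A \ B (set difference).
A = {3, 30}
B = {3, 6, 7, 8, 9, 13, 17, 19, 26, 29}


A \ B = elements in A but not in B
A = {3, 30}
B = {3, 6, 7, 8, 9, 13, 17, 19, 26, 29}
Remove from A any elements in B
A \ B = {30}

A \ B = {30}


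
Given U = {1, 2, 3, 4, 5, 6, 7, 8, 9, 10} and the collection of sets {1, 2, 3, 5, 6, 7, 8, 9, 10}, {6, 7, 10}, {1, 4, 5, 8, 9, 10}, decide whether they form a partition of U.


A partition requires: (1) non-empty parts, (2) pairwise disjoint, (3) union = U
Parts: {1, 2, 3, 5, 6, 7, 8, 9, 10}, {6, 7, 10}, {1, 4, 5, 8, 9, 10}
Union of parts: {1, 2, 3, 4, 5, 6, 7, 8, 9, 10}
U = {1, 2, 3, 4, 5, 6, 7, 8, 9, 10}
All non-empty? True
Pairwise disjoint? False
Covers U? True

No, not a valid partition


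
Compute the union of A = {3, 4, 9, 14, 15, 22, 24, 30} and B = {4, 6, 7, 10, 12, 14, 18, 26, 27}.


A ∪ B = all elements in A or B (or both)
A = {3, 4, 9, 14, 15, 22, 24, 30}
B = {4, 6, 7, 10, 12, 14, 18, 26, 27}
A ∪ B = {3, 4, 6, 7, 9, 10, 12, 14, 15, 18, 22, 24, 26, 27, 30}

A ∪ B = {3, 4, 6, 7, 9, 10, 12, 14, 15, 18, 22, 24, 26, 27, 30}


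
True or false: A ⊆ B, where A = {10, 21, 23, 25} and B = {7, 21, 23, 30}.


A ⊆ B means every element of A is in B.
Elements in A not in B: {10, 25}
So A ⊄ B.

No, A ⊄ B


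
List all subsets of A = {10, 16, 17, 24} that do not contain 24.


A subset of A that omits 24 is a subset of A \ {24}, so there are 2^(n-1) = 2^3 = 8 of them.
Subsets excluding 24: ∅, {10}, {16}, {17}, {10, 16}, {10, 17}, {16, 17}, {10, 16, 17}

Subsets excluding 24 (8 total): ∅, {10}, {16}, {17}, {10, 16}, {10, 17}, {16, 17}, {10, 16, 17}


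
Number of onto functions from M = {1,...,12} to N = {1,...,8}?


n = |M| = 12, k = |N| = 8. Surjections via inclusion-exclusion:
S(n,k) = Σ(-1)^i × C(k,i) × (k-i)^n, i=0 to k
i=0: (-1)^0×C(8,0)×8^12 = 68719476736
i=1: (-1)^1×C(8,1)×7^12 = -110730297608
i=2: (-1)^2×C(8,2)×6^12 = 60949905408
i=3: (-1)^3×C(8,3)×5^12 = -13671875000
i=4: (-1)^4×C(8,4)×4^12 = 1174405120
i=5: (-1)^5×C(8,5)×3^12 = -29760696
i=6: (-1)^6×C(8,6)×2^12 = 114688
i=7: (-1)^7×C(8,7)×1^12 = -8
i=8: (-1)^8×C(8,8)×0^12 = 0
Total = 6411968640

Number of surjections = 6411968640


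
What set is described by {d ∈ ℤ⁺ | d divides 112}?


Checking each candidate:
Condition: positive divisors of 112
Result = {1, 2, 4, 7, 8, 14, 16, 28, 56, 112}

{1, 2, 4, 7, 8, 14, 16, 28, 56, 112}


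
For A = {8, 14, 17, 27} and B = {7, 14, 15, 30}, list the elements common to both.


A ∩ B = elements in both A and B
A = {8, 14, 17, 27}
B = {7, 14, 15, 30}
A ∩ B = {14}

A ∩ B = {14}


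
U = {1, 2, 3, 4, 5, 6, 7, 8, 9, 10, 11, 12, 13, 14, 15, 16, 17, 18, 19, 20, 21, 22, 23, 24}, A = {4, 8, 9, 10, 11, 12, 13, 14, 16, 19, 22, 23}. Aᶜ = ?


Aᶜ = U \ A = elements in U but not in A
U = {1, 2, 3, 4, 5, 6, 7, 8, 9, 10, 11, 12, 13, 14, 15, 16, 17, 18, 19, 20, 21, 22, 23, 24}
A = {4, 8, 9, 10, 11, 12, 13, 14, 16, 19, 22, 23}
Aᶜ = {1, 2, 3, 5, 6, 7, 15, 17, 18, 20, 21, 24}

Aᶜ = {1, 2, 3, 5, 6, 7, 15, 17, 18, 20, 21, 24}


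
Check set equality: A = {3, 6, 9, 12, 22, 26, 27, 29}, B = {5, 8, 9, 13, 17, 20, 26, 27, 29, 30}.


Two sets are equal iff they have exactly the same elements.
A = {3, 6, 9, 12, 22, 26, 27, 29}
B = {5, 8, 9, 13, 17, 20, 26, 27, 29, 30}
Differences: {3, 5, 6, 8, 12, 13, 17, 20, 22, 30}
A ≠ B

No, A ≠ B


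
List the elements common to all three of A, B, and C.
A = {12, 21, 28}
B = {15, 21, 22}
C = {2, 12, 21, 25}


A ∩ B = {21}
(A ∩ B) ∩ C = {21}

A ∩ B ∩ C = {21}


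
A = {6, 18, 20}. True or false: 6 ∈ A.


A = {6, 18, 20}
Checking if 6 is in A
6 is in A → True

6 ∈ A


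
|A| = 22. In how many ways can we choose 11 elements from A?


C(n,k) = n! / (k!(n-k)!)
C(22,11) = 22! / (11!11!)
= 705432

C(22,11) = 705432


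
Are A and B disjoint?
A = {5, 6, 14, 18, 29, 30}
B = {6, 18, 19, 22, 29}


Disjoint means A ∩ B = ∅.
A ∩ B = {6, 18, 29}
A ∩ B ≠ ∅, so A and B are NOT disjoint.

No, A and B are not disjoint (A ∩ B = {6, 18, 29})


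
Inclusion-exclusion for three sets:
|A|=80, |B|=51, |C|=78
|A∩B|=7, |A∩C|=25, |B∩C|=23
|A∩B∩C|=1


|A∪B∪C| = |A|+|B|+|C| - |A∩B|-|A∩C|-|B∩C| + |A∩B∩C|
= 80+51+78 - 7-25-23 + 1
= 209 - 55 + 1
= 155

|A ∪ B ∪ C| = 155


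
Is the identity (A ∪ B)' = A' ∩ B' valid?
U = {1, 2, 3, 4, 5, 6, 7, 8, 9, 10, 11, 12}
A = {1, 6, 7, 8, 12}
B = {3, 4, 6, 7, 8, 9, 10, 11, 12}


LHS: A ∪ B = {1, 3, 4, 6, 7, 8, 9, 10, 11, 12}
(A ∪ B)' = U \ (A ∪ B) = {2, 5}
A' = {2, 3, 4, 5, 9, 10, 11}, B' = {1, 2, 5}
Claimed RHS: A' ∩ B' = {2, 5}
Identity is VALID: LHS = RHS = {2, 5} ✓

Identity is valid. (A ∪ B)' = A' ∩ B' = {2, 5}


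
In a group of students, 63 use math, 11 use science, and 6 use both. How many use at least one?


|A ∪ B| = |A| + |B| - |A ∩ B|
= 63 + 11 - 6
= 68

|A ∪ B| = 68


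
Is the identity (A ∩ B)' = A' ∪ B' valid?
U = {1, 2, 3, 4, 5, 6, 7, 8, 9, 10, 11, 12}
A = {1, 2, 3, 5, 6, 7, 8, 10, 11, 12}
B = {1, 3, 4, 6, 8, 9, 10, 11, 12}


LHS: A ∩ B = {1, 3, 6, 8, 10, 11, 12}
(A ∩ B)' = U \ (A ∩ B) = {2, 4, 5, 7, 9}
A' = {4, 9}, B' = {2, 5, 7}
Claimed RHS: A' ∪ B' = {2, 4, 5, 7, 9}
Identity is VALID: LHS = RHS = {2, 4, 5, 7, 9} ✓

Identity is valid. (A ∩ B)' = A' ∪ B' = {2, 4, 5, 7, 9}


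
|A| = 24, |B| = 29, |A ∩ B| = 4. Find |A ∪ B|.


|A ∪ B| = |A| + |B| - |A ∩ B|
= 24 + 29 - 4
= 49

|A ∪ B| = 49


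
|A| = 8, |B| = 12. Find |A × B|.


|A × B| = |A| × |B|
= 8 × 12
= 96

|A × B| = 96


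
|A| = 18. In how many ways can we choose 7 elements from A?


C(n,k) = n! / (k!(n-k)!)
C(18,7) = 18! / (7!11!)
= 31824

C(18,7) = 31824


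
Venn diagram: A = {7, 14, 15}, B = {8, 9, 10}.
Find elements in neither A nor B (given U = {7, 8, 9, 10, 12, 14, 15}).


A = {7, 14, 15}
B = {8, 9, 10}
Region: in neither A nor B (given U = {7, 8, 9, 10, 12, 14, 15})
Elements: {12}

Elements in neither A nor B (given U = {7, 8, 9, 10, 12, 14, 15}): {12}


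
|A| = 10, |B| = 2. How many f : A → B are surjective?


n = |A| = 10, k = |B| = 2. Surjections via inclusion-exclusion:
S(n,k) = Σ(-1)^i × C(k,i) × (k-i)^n, i=0 to k
i=0: (-1)^0×C(2,0)×2^10 = 1024
i=1: (-1)^1×C(2,1)×1^10 = -2
i=2: (-1)^2×C(2,2)×0^10 = 0
Total = 1022

Number of surjections = 1022


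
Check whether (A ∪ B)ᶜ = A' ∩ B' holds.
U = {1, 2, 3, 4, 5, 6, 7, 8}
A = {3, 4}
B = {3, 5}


LHS: A ∪ B = {3, 4, 5}
(A ∪ B)' = U \ (A ∪ B) = {1, 2, 6, 7, 8}
A' = {1, 2, 5, 6, 7, 8}, B' = {1, 2, 4, 6, 7, 8}
Claimed RHS: A' ∩ B' = {1, 2, 6, 7, 8}
Identity is VALID: LHS = RHS = {1, 2, 6, 7, 8} ✓

Identity is valid. (A ∪ B)' = A' ∩ B' = {1, 2, 6, 7, 8}


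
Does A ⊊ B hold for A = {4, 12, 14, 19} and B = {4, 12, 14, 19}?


A ⊂ B requires: A ⊆ B AND A ≠ B.
A ⊆ B? Yes
A = B? Yes
A = B, so A is not a PROPER subset.

No, A is not a proper subset of B


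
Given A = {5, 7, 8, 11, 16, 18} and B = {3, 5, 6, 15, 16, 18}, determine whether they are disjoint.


Disjoint means A ∩ B = ∅.
A ∩ B = {5, 16, 18}
A ∩ B ≠ ∅, so A and B are NOT disjoint.

No, A and B are not disjoint (A ∩ B = {5, 16, 18})


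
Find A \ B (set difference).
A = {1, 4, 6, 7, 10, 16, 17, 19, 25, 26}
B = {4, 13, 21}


A \ B = elements in A but not in B
A = {1, 4, 6, 7, 10, 16, 17, 19, 25, 26}
B = {4, 13, 21}
Remove from A any elements in B
A \ B = {1, 6, 7, 10, 16, 17, 19, 25, 26}

A \ B = {1, 6, 7, 10, 16, 17, 19, 25, 26}


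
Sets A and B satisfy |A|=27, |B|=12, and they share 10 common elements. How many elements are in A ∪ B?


|A ∪ B| = |A| + |B| - |A ∩ B|
= 27 + 12 - 10
= 29

|A ∪ B| = 29


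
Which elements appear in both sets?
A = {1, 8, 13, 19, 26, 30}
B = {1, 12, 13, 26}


A ∩ B = elements in both A and B
A = {1, 8, 13, 19, 26, 30}
B = {1, 12, 13, 26}
A ∩ B = {1, 13, 26}

A ∩ B = {1, 13, 26}


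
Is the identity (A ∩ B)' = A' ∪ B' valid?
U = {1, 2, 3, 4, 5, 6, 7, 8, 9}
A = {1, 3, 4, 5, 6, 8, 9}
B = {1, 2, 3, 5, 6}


LHS: A ∩ B = {1, 3, 5, 6}
(A ∩ B)' = U \ (A ∩ B) = {2, 4, 7, 8, 9}
A' = {2, 7}, B' = {4, 7, 8, 9}
Claimed RHS: A' ∪ B' = {2, 4, 7, 8, 9}
Identity is VALID: LHS = RHS = {2, 4, 7, 8, 9} ✓

Identity is valid. (A ∩ B)' = A' ∪ B' = {2, 4, 7, 8, 9}


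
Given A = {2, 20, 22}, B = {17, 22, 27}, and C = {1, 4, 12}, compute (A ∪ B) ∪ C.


A ∪ B = {2, 17, 20, 22, 27}
(A ∪ B) ∪ C = {1, 2, 4, 12, 17, 20, 22, 27}

A ∪ B ∪ C = {1, 2, 4, 12, 17, 20, 22, 27}


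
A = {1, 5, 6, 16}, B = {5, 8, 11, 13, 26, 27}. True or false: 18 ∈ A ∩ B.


A = {1, 5, 6, 16}, B = {5, 8, 11, 13, 26, 27}
A ∩ B = elements in both A and B
A ∩ B = {5}
Checking if 18 ∈ A ∩ B
18 is not in A ∩ B → False

18 ∉ A ∩ B


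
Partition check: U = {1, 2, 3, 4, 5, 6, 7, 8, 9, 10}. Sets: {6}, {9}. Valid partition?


A partition requires: (1) non-empty parts, (2) pairwise disjoint, (3) union = U
Parts: {6}, {9}
Union of parts: {6, 9}
U = {1, 2, 3, 4, 5, 6, 7, 8, 9, 10}
All non-empty? True
Pairwise disjoint? True
Covers U? False

No, not a valid partition


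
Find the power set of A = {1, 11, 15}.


|A| = 3, so |P(A)| = 2^3 = 8
Enumerate subsets by cardinality (0 to 3):
∅, {1}, {11}, {15}, {1, 11}, {1, 15}, {11, 15}, {1, 11, 15}

P(A) has 8 subsets: ∅, {1}, {11}, {15}, {1, 11}, {1, 15}, {11, 15}, {1, 11, 15}


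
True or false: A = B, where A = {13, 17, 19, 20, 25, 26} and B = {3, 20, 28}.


Two sets are equal iff they have exactly the same elements.
A = {13, 17, 19, 20, 25, 26}
B = {3, 20, 28}
Differences: {3, 13, 17, 19, 25, 26, 28}
A ≠ B

No, A ≠ B


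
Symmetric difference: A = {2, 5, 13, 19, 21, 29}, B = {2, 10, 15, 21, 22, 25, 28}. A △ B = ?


A △ B = (A \ B) ∪ (B \ A) = elements in exactly one of A or B
A \ B = {5, 13, 19, 29}
B \ A = {10, 15, 22, 25, 28}
A △ B = {5, 10, 13, 15, 19, 22, 25, 28, 29}

A △ B = {5, 10, 13, 15, 19, 22, 25, 28, 29}


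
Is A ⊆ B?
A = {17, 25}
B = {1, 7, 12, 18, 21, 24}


A ⊆ B means every element of A is in B.
Elements in A not in B: {17, 25}
So A ⊄ B.

No, A ⊄ B


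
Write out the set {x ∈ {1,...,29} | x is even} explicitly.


Checking each candidate:
Condition: even numbers in {1,...,29}
Result = {2, 4, 6, 8, 10, 12, 14, 16, 18, 20, 22, 24, 26, 28}

{2, 4, 6, 8, 10, 12, 14, 16, 18, 20, 22, 24, 26, 28}


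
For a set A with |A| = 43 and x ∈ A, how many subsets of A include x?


Subsets of A containing x correspond to subsets of A \ {x}, which has 42 elements.
Count = 2^(n-1) = 2^42
= 4398046511104

Number of subsets containing x = 4398046511104


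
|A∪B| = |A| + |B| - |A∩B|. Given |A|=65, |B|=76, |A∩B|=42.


|A ∪ B| = |A| + |B| - |A ∩ B|
= 65 + 76 - 42
= 99

|A ∪ B| = 99


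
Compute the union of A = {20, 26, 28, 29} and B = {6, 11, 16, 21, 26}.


A ∪ B = all elements in A or B (or both)
A = {20, 26, 28, 29}
B = {6, 11, 16, 21, 26}
A ∪ B = {6, 11, 16, 20, 21, 26, 28, 29}

A ∪ B = {6, 11, 16, 20, 21, 26, 28, 29}


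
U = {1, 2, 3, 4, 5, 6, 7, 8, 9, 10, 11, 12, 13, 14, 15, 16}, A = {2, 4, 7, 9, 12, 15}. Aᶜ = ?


Aᶜ = U \ A = elements in U but not in A
U = {1, 2, 3, 4, 5, 6, 7, 8, 9, 10, 11, 12, 13, 14, 15, 16}
A = {2, 4, 7, 9, 12, 15}
Aᶜ = {1, 3, 5, 6, 8, 10, 11, 13, 14, 16}

Aᶜ = {1, 3, 5, 6, 8, 10, 11, 13, 14, 16}


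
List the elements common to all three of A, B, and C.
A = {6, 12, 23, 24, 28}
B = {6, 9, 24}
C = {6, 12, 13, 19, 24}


A ∩ B = {6, 24}
(A ∩ B) ∩ C = {6, 24}

A ∩ B ∩ C = {6, 24}


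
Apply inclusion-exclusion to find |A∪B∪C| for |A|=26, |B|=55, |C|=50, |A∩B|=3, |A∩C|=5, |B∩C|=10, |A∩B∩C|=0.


|A∪B∪C| = |A|+|B|+|C| - |A∩B|-|A∩C|-|B∩C| + |A∩B∩C|
= 26+55+50 - 3-5-10 + 0
= 131 - 18 + 0
= 113

|A ∪ B ∪ C| = 113


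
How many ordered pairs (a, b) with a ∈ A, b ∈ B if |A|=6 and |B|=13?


|A × B| = |A| × |B|
= 6 × 13
= 78

|A × B| = 78


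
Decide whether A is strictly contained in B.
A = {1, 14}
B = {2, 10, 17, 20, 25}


A ⊂ B requires: A ⊆ B AND A ≠ B.
A ⊆ B? No
A ⊄ B, so A is not a proper subset.

No, A is not a proper subset of B


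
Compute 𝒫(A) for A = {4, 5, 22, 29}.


|A| = 4, so |P(A)| = 2^4 = 16
Enumerate subsets by cardinality (0 to 4):
∅, {4}, {5}, {22}, {29}, {4, 5}, {4, 22}, {4, 29}, {5, 22}, {5, 29}, {22, 29}, {4, 5, 22}, {4, 5, 29}, {4, 22, 29}, {5, 22, 29}, {4, 5, 22, 29}

P(A) has 16 subsets: ∅, {4}, {5}, {22}, {29}, {4, 5}, {4, 22}, {4, 29}, {5, 22}, {5, 29}, {22, 29}, {4, 5, 22}, {4, 5, 29}, {4, 22, 29}, {5, 22, 29}, {4, 5, 22, 29}


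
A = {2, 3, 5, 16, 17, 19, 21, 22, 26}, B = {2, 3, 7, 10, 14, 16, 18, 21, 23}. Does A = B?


Two sets are equal iff they have exactly the same elements.
A = {2, 3, 5, 16, 17, 19, 21, 22, 26}
B = {2, 3, 7, 10, 14, 16, 18, 21, 23}
Differences: {5, 7, 10, 14, 17, 18, 19, 22, 23, 26}
A ≠ B

No, A ≠ B


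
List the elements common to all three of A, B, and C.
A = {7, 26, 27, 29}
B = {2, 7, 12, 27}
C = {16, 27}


A ∩ B = {7, 27}
(A ∩ B) ∩ C = {27}

A ∩ B ∩ C = {27}


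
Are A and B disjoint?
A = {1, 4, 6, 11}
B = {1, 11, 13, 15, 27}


Disjoint means A ∩ B = ∅.
A ∩ B = {1, 11}
A ∩ B ≠ ∅, so A and B are NOT disjoint.

No, A and B are not disjoint (A ∩ B = {1, 11})


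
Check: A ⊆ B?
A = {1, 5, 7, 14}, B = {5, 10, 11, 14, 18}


A ⊆ B means every element of A is in B.
Elements in A not in B: {1, 7}
So A ⊄ B.

No, A ⊄ B


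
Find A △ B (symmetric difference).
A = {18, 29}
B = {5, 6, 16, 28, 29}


A △ B = (A \ B) ∪ (B \ A) = elements in exactly one of A or B
A \ B = {18}
B \ A = {5, 6, 16, 28}
A △ B = {5, 6, 16, 18, 28}

A △ B = {5, 6, 16, 18, 28}


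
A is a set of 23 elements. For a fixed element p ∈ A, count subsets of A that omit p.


Subsets of A avoiding p are subsets of A \ {p}, which has 22 elements.
Count = 2^(n-1) = 2^22
= 4194304

Number of subsets avoiding p = 4194304


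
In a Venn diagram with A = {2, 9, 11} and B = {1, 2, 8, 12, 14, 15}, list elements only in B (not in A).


A = {2, 9, 11}
B = {1, 2, 8, 12, 14, 15}
Region: only in B (not in A)
Elements: {1, 8, 12, 14, 15}

Elements only in B (not in A): {1, 8, 12, 14, 15}


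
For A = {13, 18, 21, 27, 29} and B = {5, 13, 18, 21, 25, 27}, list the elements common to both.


A ∩ B = elements in both A and B
A = {13, 18, 21, 27, 29}
B = {5, 13, 18, 21, 25, 27}
A ∩ B = {13, 18, 21, 27}

A ∩ B = {13, 18, 21, 27}


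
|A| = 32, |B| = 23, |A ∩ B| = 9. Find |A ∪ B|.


|A ∪ B| = |A| + |B| - |A ∩ B|
= 32 + 23 - 9
= 46

|A ∪ B| = 46


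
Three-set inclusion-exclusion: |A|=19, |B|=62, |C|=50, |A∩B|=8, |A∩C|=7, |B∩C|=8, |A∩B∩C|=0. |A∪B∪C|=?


|A∪B∪C| = |A|+|B|+|C| - |A∩B|-|A∩C|-|B∩C| + |A∩B∩C|
= 19+62+50 - 8-7-8 + 0
= 131 - 23 + 0
= 108

|A ∪ B ∪ C| = 108


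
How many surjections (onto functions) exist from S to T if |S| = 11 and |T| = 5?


n = |S| = 11, k = |T| = 5. Surjections via inclusion-exclusion:
S(n,k) = Σ(-1)^i × C(k,i) × (k-i)^n, i=0 to k
i=0: (-1)^0×C(5,0)×5^11 = 48828125
i=1: (-1)^1×C(5,1)×4^11 = -20971520
i=2: (-1)^2×C(5,2)×3^11 = 1771470
i=3: (-1)^3×C(5,3)×2^11 = -20480
i=4: (-1)^4×C(5,4)×1^11 = 5
i=5: (-1)^5×C(5,5)×0^11 = 0
Total = 29607600

Number of surjections = 29607600


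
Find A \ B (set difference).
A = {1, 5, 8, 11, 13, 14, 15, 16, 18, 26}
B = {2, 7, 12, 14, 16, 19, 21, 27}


A \ B = elements in A but not in B
A = {1, 5, 8, 11, 13, 14, 15, 16, 18, 26}
B = {2, 7, 12, 14, 16, 19, 21, 27}
Remove from A any elements in B
A \ B = {1, 5, 8, 11, 13, 15, 18, 26}

A \ B = {1, 5, 8, 11, 13, 15, 18, 26}


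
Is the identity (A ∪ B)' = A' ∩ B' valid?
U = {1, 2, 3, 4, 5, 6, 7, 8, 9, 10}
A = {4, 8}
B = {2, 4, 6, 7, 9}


LHS: A ∪ B = {2, 4, 6, 7, 8, 9}
(A ∪ B)' = U \ (A ∪ B) = {1, 3, 5, 10}
A' = {1, 2, 3, 5, 6, 7, 9, 10}, B' = {1, 3, 5, 8, 10}
Claimed RHS: A' ∩ B' = {1, 3, 5, 10}
Identity is VALID: LHS = RHS = {1, 3, 5, 10} ✓

Identity is valid. (A ∪ B)' = A' ∩ B' = {1, 3, 5, 10}


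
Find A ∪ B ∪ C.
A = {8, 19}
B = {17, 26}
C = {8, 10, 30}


A ∪ B = {8, 17, 19, 26}
(A ∪ B) ∪ C = {8, 10, 17, 19, 26, 30}

A ∪ B ∪ C = {8, 10, 17, 19, 26, 30}


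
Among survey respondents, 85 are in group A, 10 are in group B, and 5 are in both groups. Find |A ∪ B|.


|A ∪ B| = |A| + |B| - |A ∩ B|
= 85 + 10 - 5
= 90

|A ∪ B| = 90


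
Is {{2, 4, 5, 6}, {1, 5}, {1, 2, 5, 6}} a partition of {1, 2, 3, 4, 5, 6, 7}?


A partition requires: (1) non-empty parts, (2) pairwise disjoint, (3) union = U
Parts: {2, 4, 5, 6}, {1, 5}, {1, 2, 5, 6}
Union of parts: {1, 2, 4, 5, 6}
U = {1, 2, 3, 4, 5, 6, 7}
All non-empty? True
Pairwise disjoint? False
Covers U? False

No, not a valid partition


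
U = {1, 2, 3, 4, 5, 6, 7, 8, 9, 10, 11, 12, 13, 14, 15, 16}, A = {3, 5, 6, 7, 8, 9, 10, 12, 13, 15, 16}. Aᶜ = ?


Aᶜ = U \ A = elements in U but not in A
U = {1, 2, 3, 4, 5, 6, 7, 8, 9, 10, 11, 12, 13, 14, 15, 16}
A = {3, 5, 6, 7, 8, 9, 10, 12, 13, 15, 16}
Aᶜ = {1, 2, 4, 11, 14}

Aᶜ = {1, 2, 4, 11, 14}


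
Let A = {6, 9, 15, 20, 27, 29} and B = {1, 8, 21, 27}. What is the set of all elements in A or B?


A ∪ B = all elements in A or B (or both)
A = {6, 9, 15, 20, 27, 29}
B = {1, 8, 21, 27}
A ∪ B = {1, 6, 8, 9, 15, 20, 21, 27, 29}

A ∪ B = {1, 6, 8, 9, 15, 20, 21, 27, 29}


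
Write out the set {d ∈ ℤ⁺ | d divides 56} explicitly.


Checking each candidate:
Condition: positive divisors of 56
Result = {1, 2, 4, 7, 8, 14, 28, 56}

{1, 2, 4, 7, 8, 14, 28, 56}


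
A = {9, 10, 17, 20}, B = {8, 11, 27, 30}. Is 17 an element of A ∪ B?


A = {9, 10, 17, 20}, B = {8, 11, 27, 30}
A ∪ B = all elements in A or B
A ∪ B = {8, 9, 10, 11, 17, 20, 27, 30}
Checking if 17 ∈ A ∪ B
17 is in A ∪ B → True

17 ∈ A ∪ B


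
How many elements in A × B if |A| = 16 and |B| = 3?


|A × B| = |A| × |B|
= 16 × 3
= 48

|A × B| = 48


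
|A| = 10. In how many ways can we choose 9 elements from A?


C(n,k) = n! / (k!(n-k)!)
C(10,9) = 10! / (9!1!)
= 10

C(10,9) = 10
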